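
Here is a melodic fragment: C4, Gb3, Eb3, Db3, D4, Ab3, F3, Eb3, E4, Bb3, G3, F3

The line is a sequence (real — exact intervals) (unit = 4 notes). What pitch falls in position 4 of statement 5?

Grouping in 4s, the 4th note of each cell is Db3, Eb3, F3.
Carrying that up a 2nd forward: G3 → A3.

A3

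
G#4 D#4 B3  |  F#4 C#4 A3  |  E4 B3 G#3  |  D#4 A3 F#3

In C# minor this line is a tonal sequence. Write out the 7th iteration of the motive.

Taking 3-note groups, the heads are G#4, F#4, E4, D#4: the pattern moves down a 2nd.
Continuing the starts: C#4 → B3 → A3.
From A3 the diatonic shape gives A3 E3 C#3.

A3 E3 C#3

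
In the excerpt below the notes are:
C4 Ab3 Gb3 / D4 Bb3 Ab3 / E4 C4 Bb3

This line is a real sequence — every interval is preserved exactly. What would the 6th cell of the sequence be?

A#4 F#4 E4

The 3-note cells begin on C4, D4, E4 — each up a 2nd from the last.
Continuing the starts: F#4 → G#4 → A#4.
From A#4 the exact shape gives A#4 F#4 E4.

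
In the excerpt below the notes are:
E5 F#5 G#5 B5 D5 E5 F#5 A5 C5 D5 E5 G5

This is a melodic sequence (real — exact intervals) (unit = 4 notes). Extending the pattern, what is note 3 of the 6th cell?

Bb4

Grouping in 4s, the 3rd note of each cell is G#5, F#5, E5.
Each moves down a 2nd. Continuing: D5 → C5 → Bb4.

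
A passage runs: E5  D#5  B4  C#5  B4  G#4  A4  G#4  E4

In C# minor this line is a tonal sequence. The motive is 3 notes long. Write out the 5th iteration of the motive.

Unit = 3 notes; the statements start on E5, C#5, A4, moving down a 3rd each time.
Extending down a 3rd: F#4 → D#4.
So cell 5 is D#4 C#4 A3.

D#4 C#4 A3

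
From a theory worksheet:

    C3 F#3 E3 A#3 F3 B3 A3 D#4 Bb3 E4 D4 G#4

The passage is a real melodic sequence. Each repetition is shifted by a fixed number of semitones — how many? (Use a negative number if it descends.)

Unit = 4 notes; the statements start on C3, F3, Bb3, moving up a 4th each time.
Counting half-steps from C3 to F3: 5.

5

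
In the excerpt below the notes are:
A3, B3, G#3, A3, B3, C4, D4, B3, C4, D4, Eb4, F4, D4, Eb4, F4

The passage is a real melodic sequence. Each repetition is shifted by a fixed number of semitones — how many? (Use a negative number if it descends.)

Taking 5-note groups, the heads are A3, C4, Eb4: the pattern moves up a 3rd.
A3→C4 is 60 − 57 = 3 semitones.

3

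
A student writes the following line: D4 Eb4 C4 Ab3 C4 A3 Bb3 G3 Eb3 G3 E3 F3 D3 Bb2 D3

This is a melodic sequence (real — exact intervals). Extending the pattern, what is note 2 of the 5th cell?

With 5-note cells, note 2 of each statement runs Eb4, Bb3, F3.
Extending down a 4th: C3 → G2.

G2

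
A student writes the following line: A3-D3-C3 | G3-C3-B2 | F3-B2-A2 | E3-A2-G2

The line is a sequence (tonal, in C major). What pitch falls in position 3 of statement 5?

With 3-note cells, note 3 of each statement runs C3, B2, A2, G2.
From G2, down a 2nd gives F2.

F2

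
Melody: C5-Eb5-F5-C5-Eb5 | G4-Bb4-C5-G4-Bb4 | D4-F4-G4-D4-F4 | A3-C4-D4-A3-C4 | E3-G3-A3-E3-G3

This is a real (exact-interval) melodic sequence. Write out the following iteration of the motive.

B2 D3 E3 B2 D3

Taking 5-note groups, the heads are C5, G4, D4, A3, E3: the pattern moves down a 4th.
So cell 6 is B2 D3 E3 B2 D3.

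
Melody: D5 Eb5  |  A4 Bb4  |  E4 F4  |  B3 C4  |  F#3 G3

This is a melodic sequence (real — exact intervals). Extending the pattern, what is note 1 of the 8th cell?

D#2

The unit is 2 notes. Position-1 pitches of the 5 shown cells: D5, A4, E4, B3, F#3.
Each moves down a 4th. Continuing: C#3 → G#2 → D#2.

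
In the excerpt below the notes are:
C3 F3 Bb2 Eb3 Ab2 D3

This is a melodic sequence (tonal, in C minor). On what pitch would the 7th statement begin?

Unit = 2 notes; the statements start on C3, Bb2, Ab2, moving down a 2nd each time.
Continuing: G2 → F2 → Eb2 → D2. Statement 7 starts on D2.

D2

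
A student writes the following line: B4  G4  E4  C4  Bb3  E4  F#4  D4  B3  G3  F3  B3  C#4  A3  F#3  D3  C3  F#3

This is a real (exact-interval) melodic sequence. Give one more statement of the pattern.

G#3 E3 C#3 A2 G2 C#3

Taking 6-note groups, the heads are B4, F#4, C#4: the pattern moves down a 4th.
Statement 4 starts on G#3 and keeps the same exact contour: G#3 E3 C#3 A2 G2 C#3.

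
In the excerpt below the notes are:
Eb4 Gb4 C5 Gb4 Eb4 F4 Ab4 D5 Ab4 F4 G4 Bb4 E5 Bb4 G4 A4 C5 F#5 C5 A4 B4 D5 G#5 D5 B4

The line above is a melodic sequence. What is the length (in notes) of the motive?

5

There are 25 notes; a 5-note unit gives 5 cells:
Eb4 Gb4 C5 Gb4 Eb4 | F4 Ab4 D5 Ab4 F4 | G4 Bb4 E5 Bb4 G4 | A4 C5 F#5 C5 A4 | B4 D5 G#5 D5 B4
That's a consistent up a 2nd shift per cell, and no other grouping gives one.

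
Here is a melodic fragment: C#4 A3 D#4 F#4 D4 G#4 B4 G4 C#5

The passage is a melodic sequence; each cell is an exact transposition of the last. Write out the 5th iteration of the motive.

With a 3-note motive the entries are C#4, F#4, B4, each up a 4th from the previous.
Extending up a 4th: E5 → A5.
Statement 5 starts on A5 and keeps the same exact contour: A5 F5 B5.

A5 F5 B5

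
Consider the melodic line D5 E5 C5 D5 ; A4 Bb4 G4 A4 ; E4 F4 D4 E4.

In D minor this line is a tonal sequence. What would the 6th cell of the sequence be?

C3 D3 Bb2 C3

Unit = 4 notes; the statements start on D5, A4, E4, moving down a 4th each time.
Extending down a 4th: Bb3 → F3 → C3.
So cell 6 is C3 D3 Bb2 C3.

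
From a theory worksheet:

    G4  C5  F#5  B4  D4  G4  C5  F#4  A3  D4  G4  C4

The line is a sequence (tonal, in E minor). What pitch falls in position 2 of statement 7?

With 4-note cells, note 2 of each statement runs C5, G4, D4.
Extending down a 4th: A3 → E3 → B2 → F#2.

F#2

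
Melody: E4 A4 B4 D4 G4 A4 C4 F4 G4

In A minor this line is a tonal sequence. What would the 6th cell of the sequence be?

G3 C4 D4

Unit = 3 notes; the statements start on E4, D4, C4, moving down a 2nd each time.
Continuing the starts: B3 → A3 → G3.
So cell 6 is G3 C4 D4.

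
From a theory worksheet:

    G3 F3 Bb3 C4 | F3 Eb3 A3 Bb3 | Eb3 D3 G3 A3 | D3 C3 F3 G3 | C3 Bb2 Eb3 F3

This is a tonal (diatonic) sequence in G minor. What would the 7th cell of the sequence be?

Unit = 4 notes; the statements start on G3, F3, Eb3, D3, C3, moving down a 2nd each time.
Carrying on: Bb2 → A2.
From A2 the diatonic shape gives A2 G2 C3 D3.

A2 G2 C3 D3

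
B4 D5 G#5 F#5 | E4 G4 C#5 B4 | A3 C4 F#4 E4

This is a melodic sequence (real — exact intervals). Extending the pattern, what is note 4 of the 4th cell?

A3

Grouping in 4s, the 4th note of each cell is F#5, B4, E4.
From E4, down a 5th gives A3.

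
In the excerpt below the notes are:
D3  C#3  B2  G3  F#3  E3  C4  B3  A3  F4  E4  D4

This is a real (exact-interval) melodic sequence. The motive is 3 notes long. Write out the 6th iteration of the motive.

Eb5 D5 C5

Taking 3-note groups, the heads are D3, G3, C4, F4: the pattern moves up a 4th.
Continuing the starts: Bb4 → Eb5.
So cell 6 is Eb5 D5 C5.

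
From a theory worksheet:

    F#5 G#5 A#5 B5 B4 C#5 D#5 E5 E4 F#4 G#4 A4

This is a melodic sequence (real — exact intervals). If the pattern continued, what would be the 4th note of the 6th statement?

C3

The unit is 4 notes. Position-4 pitches of the 3 shown cells: B5, E5, A4.
Each moves down a 5th. Continuing: D4 → G3 → C3.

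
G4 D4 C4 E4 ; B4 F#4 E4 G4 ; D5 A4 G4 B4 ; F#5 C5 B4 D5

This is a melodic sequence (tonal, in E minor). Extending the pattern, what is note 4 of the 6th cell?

A5

The unit is 4 notes. Position-4 pitches of the 4 shown cells: E4, G4, B4, D5.
Each moves up a 3rd. Continuing: F#5 → A5.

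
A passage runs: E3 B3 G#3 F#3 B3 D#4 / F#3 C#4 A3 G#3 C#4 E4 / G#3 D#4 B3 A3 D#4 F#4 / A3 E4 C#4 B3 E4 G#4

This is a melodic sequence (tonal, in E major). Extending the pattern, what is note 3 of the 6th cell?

E4

With 6-note cells, note 3 of each statement runs G#3, A3, B3, C#4.
Extending up a 2nd: D#4 → E4.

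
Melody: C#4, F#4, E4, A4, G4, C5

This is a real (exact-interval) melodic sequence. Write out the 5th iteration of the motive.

Unit = 2 notes; the statements start on C#4, E4, G4, moving up a 3rd each time.
Extending up a 3rd: Bb4 → Db5.
Statement 5 starts on Db5 and keeps the same exact contour: Db5 Gb5.

Db5 Gb5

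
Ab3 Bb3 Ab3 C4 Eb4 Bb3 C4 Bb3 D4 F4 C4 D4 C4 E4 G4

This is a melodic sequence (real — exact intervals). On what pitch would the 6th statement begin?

F#4

With a 5-note motive the entries are Ab3, Bb3, C4, each up a 2nd from the previous.
Continuing: D4 → E4 → F#4. Statement 6 starts on F#4.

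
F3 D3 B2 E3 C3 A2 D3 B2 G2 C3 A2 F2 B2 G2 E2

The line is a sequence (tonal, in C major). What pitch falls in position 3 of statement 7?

C2

Grouping in 3s, the 3rd note of each cell is B2, A2, G2, F2, E2.
Carrying that down a 2nd forward: D2 → C2.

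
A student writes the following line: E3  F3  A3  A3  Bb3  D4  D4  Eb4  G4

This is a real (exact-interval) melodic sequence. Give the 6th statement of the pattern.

F5 Gb5 Bb5

The 3-note cells begin on E3, A3, D4 — each up a 4th from the last.
Extending up a 4th: G4 → C5 → F5.
So cell 6 is F5 Gb5 Bb5.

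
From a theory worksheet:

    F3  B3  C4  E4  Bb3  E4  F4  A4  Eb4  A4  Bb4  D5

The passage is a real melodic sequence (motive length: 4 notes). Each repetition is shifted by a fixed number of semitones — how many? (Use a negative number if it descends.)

The 4-note cells begin on F3, Bb3, Eb4 — each up a 4th from the last.
F3→Bb3 is 58 − 53 = 5 semitones.

5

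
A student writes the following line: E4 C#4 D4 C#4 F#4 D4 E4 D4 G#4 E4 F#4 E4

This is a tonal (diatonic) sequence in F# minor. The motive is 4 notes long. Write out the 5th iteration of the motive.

The 4-note cells begin on E4, F#4, G#4 — each up a 2nd from the last.
Extending up a 2nd: A4 → B4.
From B4 the diatonic shape gives B4 G#4 A4 G#4.

B4 G#4 A4 G#4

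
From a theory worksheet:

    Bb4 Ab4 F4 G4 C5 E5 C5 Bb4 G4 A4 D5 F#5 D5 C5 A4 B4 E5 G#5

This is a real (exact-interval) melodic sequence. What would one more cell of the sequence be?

E5 D5 B4 C#5 F#5 A#5

The 6-note cells begin on Bb4, C5, D5 — each up a 2nd from the last.
From E5 the exact shape gives E5 D5 B4 C#5 F#5 A#5.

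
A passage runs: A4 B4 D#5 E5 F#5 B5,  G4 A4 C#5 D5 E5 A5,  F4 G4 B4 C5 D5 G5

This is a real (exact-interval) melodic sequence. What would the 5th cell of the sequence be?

Db4 Eb4 G4 Ab4 Bb4 Eb5

With a 6-note motive the entries are A4, G4, F4, each down a 2nd from the previous.
Continuing the starts: Eb4 → Db4.
So cell 5 is Db4 Eb4 G4 Ab4 Bb4 Eb5.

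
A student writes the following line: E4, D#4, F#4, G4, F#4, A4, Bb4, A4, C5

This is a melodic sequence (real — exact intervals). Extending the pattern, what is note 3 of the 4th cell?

Grouping in 3s, the 3rd note of each cell is F#4, A4, C5.
One more up a 3rd gives Eb5.

Eb5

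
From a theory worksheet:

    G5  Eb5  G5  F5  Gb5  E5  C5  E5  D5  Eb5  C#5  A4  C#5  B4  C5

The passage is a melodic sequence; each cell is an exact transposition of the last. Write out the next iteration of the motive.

The 5-note cells begin on G5, E5, C#5 — each down a 3rd from the last.
So cell 4 is A#4 F#4 A#4 G#4 A4.

A#4 F#4 A#4 G#4 A4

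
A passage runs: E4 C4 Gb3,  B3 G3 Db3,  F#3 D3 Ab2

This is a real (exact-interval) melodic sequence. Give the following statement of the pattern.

With a 3-note motive the entries are E4, B3, F#3, each down a 4th from the previous.
Statement 4 starts on C#3 and keeps the same exact contour: C#3 A2 Eb2.

C#3 A2 Eb2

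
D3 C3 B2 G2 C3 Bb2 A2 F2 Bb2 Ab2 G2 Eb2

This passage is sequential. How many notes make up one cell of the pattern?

12 notes total. Splitting into 3 groups of 4:
D3 C3 B2 G2 | C3 Bb2 A2 F2 | Bb2 Ab2 G2 Eb2
That's a consistent down a 2nd shift per cell, and no other grouping gives one.

4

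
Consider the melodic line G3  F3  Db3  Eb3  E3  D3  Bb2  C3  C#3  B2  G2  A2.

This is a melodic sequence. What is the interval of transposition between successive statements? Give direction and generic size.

The 4-note cells begin on G3, E3, C#3 — each down a 3rd from the last.
From G3 to E3: down a 3rd.

down a 3rd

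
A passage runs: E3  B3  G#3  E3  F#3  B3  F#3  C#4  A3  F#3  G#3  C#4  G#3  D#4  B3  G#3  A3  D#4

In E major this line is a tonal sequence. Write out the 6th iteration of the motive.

C#4 G#4 E4 C#4 D#4 G#4

With a 6-note motive the entries are E3, F#3, G#3, each up a 2nd from the previous.
Carrying on: A3 → B3 → C#4.
Statement 6 starts on C#4 and keeps the same diatonic contour: C#4 G#4 E4 C#4 D#4 G#4.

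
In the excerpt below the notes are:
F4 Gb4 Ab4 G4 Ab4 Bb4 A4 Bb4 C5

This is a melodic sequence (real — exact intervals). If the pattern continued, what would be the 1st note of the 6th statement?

With 3-note cells, note 1 of each statement runs F4, G4, A4.
Each moves up a 2nd. Continuing: B4 → C#5 → D#5.

D#5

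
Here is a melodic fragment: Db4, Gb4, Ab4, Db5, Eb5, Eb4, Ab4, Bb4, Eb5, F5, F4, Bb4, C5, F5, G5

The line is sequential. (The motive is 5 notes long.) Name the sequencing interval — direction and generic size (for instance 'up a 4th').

Unit = 5 notes; the statements start on Db4, Eb4, F4, moving up a 2nd each time.
From Db4 to Eb4: up a 2nd.

up a 2nd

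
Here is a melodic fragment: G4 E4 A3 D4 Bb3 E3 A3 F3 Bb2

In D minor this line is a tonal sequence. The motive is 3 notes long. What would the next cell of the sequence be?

E3 C3 F2

The 3-note cells begin on G4, D4, A3 — each down a 4th from the last.
From E3 the diatonic shape gives E3 C3 F2.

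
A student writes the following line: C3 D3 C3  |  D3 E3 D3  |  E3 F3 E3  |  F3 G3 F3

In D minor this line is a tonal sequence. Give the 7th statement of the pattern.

Bb3 C4 Bb3

The 3-note cells begin on C3, D3, E3, F3 — each up a 2nd from the last.
Extending up a 2nd: G3 → A3 → Bb3.
Statement 7 starts on Bb3 and keeps the same diatonic contour: Bb3 C4 Bb3.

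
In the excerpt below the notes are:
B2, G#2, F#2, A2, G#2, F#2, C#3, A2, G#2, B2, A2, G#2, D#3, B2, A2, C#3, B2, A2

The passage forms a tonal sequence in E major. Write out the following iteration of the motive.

E3 C#3 B2 D#3 C#3 B2

Taking 6-note groups, the heads are B2, C#3, D#3: the pattern moves up a 2nd.
Statement 4 starts on E3 and keeps the same diatonic contour: E3 C#3 B2 D#3 C#3 B2.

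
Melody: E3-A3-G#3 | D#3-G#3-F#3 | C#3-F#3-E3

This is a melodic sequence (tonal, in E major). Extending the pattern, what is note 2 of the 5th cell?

The unit is 3 notes. Position-2 pitches of the 3 shown cells: A3, G#3, F#3.
Carrying that down a 2nd forward: E3 → D#3.

D#3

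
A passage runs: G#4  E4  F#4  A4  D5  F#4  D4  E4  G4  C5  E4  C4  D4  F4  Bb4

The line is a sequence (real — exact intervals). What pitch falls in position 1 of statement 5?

C4

With 5-note cells, note 1 of each statement runs G#4, F#4, E4.
Carrying that down a 2nd forward: D4 → C4.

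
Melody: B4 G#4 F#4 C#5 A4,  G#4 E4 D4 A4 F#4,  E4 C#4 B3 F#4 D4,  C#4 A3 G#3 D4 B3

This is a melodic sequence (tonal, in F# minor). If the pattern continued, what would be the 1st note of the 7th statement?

D3

The unit is 5 notes. Position-1 pitches of the 4 shown cells: B4, G#4, E4, C#4.
Each moves down a 3rd. Continuing: A3 → F#3 → D3.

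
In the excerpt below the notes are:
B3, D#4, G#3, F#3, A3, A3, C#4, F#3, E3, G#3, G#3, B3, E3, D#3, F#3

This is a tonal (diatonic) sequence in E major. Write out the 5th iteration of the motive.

E3 G#3 C#3 B2 D#3

With a 5-note motive the entries are B3, A3, G#3, each down a 2nd from the previous.
Continuing the starts: F#3 → E3.
Statement 5 starts on E3 and keeps the same diatonic contour: E3 G#3 C#3 B2 D#3.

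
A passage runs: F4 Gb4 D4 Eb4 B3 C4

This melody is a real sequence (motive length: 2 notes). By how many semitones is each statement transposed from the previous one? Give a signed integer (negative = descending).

With a 2-note motive the entries are F4, D4, B3, each down a 3rd from the previous.
Counting half-steps from F4 to D4: -3.

-3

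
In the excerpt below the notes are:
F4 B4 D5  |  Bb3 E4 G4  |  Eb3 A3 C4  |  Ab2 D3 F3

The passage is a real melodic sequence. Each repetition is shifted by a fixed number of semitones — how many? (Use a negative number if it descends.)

Taking 3-note groups, the heads are F4, Bb3, Eb3, Ab2: the pattern moves down a 5th.
F4 to Bb3 spans -7 semitones.

-7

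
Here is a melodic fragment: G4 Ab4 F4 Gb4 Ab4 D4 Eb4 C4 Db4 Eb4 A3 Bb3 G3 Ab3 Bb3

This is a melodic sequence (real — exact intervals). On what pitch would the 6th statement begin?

F#2

With a 5-note motive the entries are G4, D4, A3, each down a 4th from the previous.
Continuing: E3 → B2 → F#2. Statement 6 starts on F#2.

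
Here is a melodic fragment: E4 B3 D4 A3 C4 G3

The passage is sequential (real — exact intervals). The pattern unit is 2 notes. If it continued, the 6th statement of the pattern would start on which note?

Gb3

The 2-note cells begin on E4, D4, C4 — each down a 2nd from the last.
Continuing: Bb3 → Ab3 → Gb3. Statement 6 starts on Gb3.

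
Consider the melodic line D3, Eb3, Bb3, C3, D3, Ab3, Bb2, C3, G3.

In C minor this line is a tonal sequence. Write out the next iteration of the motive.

The 3-note cells begin on D3, C3, Bb2 — each down a 2nd from the last.
Statement 4 starts on Ab2 and keeps the same diatonic contour: Ab2 Bb2 F3.

Ab2 Bb2 F3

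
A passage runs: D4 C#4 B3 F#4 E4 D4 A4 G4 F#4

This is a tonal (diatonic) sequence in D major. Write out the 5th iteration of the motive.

E5 D5 C#5

Taking 3-note groups, the heads are D4, F#4, A4: the pattern moves up a 3rd.
Carrying on: C#5 → E5.
So cell 5 is E5 D5 C#5.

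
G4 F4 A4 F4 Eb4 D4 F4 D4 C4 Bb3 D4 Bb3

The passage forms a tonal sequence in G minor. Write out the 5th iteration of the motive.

F3 Eb3 G3 Eb3

Unit = 4 notes; the statements start on G4, Eb4, C4, moving down a 3rd each time.
Carrying on: A3 → F3.
Statement 5 starts on F3 and keeps the same diatonic contour: F3 Eb3 G3 Eb3.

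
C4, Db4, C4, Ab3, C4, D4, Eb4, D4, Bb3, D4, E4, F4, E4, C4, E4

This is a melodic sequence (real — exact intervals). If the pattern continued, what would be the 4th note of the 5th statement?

E4

Grouping in 5s, the 4th note of each cell is Ab3, Bb3, C4.
Each moves up a 2nd. Continuing: D4 → E4.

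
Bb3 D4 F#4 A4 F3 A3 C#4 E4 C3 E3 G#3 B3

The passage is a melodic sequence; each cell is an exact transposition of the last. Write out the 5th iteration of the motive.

With a 4-note motive the entries are Bb3, F3, C3, each down a 4th from the previous.
Carrying on: G2 → D2.
From D2 the exact shape gives D2 F#2 A#2 C#3.

D2 F#2 A#2 C#3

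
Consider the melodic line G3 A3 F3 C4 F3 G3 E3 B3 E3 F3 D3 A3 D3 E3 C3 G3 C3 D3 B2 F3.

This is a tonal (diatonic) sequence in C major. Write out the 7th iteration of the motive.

Taking 4-note groups, the heads are G3, F3, E3, D3, C3: the pattern moves down a 2nd.
Continuing the starts: B2 → A2.
So cell 7 is A2 B2 G2 D3.

A2 B2 G2 D3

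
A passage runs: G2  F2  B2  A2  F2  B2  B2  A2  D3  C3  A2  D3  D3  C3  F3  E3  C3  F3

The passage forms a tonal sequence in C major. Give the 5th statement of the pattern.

Unit = 6 notes; the statements start on G2, B2, D3, moving up a 3rd each time.
Carrying on: F3 → A3.
Statement 5 starts on A3 and keeps the same diatonic contour: A3 G3 C4 B3 G3 C4.

A3 G3 C4 B3 G3 C4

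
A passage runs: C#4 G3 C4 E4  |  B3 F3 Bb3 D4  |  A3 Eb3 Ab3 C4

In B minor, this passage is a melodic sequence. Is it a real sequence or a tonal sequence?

real

Each cell has the same semitone pattern (-6, 5, 4) — intervals are preserved exactly.
And C4 lies outside B minor, so the sequence is real rather than tonal.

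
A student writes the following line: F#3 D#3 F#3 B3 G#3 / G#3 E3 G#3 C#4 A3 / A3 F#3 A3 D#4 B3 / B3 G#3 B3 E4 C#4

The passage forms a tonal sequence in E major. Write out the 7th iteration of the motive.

E4 C#4 E4 A4 F#4

Taking 5-note groups, the heads are F#3, G#3, A3, B3: the pattern moves up a 2nd.
Continuing the starts: C#4 → D#4 → E4.
From E4 the diatonic shape gives E4 C#4 E4 A4 F#4.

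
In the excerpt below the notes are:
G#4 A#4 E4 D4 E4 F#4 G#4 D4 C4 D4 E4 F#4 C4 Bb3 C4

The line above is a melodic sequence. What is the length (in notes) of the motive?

5

There are 15 notes; a 5-note unit gives 3 cells:
G#4 A#4 E4 D4 E4 | F#4 G#4 D4 C4 D4 | E4 F#4 C4 Bb3 C4
Every group is a transposition down a 2nd of the one before; no shorter unit works.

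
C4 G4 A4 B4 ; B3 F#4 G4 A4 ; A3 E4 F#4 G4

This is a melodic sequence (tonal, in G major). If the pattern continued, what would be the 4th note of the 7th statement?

C4

Grouping in 4s, the 4th note of each cell is B4, A4, G4.
Extending down a 2nd: F#4 → E4 → D4 → C4.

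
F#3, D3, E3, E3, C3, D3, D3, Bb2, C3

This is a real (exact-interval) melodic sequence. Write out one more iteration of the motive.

Unit = 3 notes; the statements start on F#3, E3, D3, moving down a 2nd each time.
So cell 4 is C3 Ab2 Bb2.

C3 Ab2 Bb2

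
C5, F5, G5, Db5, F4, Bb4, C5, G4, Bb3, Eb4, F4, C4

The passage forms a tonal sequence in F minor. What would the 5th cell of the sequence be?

With a 4-note motive the entries are C5, F4, Bb3, each down a 5th from the previous.
Extending down a 5th: Eb3 → Ab2.
From Ab2 the diatonic shape gives Ab2 Db3 Eb3 Bb2.

Ab2 Db3 Eb3 Bb2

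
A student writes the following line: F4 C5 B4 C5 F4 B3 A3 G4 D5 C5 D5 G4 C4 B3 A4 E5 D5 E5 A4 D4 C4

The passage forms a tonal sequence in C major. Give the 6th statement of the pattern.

Taking 7-note groups, the heads are F4, G4, A4: the pattern moves up a 2nd.
Continuing the starts: B4 → C5 → D5.
Statement 6 starts on D5 and keeps the same diatonic contour: D5 A5 G5 A5 D5 G4 F4.

D5 A5 G5 A5 D5 G4 F4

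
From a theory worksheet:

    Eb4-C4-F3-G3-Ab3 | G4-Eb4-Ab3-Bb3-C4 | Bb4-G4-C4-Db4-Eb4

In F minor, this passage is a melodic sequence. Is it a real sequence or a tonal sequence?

Every note is diatonic to F minor.
Cell 1 has -3 semitones from note 1 to 2, but cell 2 has -4 — the interval quality changes while the contour stays the same, which is the hallmark of a tonal sequence.

tonal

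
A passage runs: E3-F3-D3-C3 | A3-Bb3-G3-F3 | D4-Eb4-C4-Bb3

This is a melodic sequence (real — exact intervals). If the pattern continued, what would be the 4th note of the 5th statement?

Ab4

Grouping in 4s, the 4th note of each cell is C3, F3, Bb3.
Extending up a 4th: Eb4 → Ab4.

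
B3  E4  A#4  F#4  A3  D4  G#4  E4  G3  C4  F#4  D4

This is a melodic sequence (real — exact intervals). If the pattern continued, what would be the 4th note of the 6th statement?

Ab3

Grouping in 4s, the 4th note of each cell is F#4, E4, D4.
Extending down a 2nd: C4 → Bb3 → Ab3.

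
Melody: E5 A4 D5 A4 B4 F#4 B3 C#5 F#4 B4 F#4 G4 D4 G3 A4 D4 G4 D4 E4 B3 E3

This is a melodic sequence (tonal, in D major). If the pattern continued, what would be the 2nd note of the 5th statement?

The unit is 7 notes. Position-2 pitches of the 3 shown cells: A4, F#4, D4.
Extending down a 3rd: B3 → G3.

G3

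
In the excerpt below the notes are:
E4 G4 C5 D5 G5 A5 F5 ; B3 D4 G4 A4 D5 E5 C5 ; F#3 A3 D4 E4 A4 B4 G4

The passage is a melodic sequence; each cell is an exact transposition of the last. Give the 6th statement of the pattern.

With a 7-note motive the entries are E4, B3, F#3, each down a 4th from the previous.
Continuing the starts: C#3 → G#2 → D#2.
Statement 6 starts on D#2 and keeps the same exact contour: D#2 F#2 B2 C#3 F#3 G#3 E3.

D#2 F#2 B2 C#3 F#3 G#3 E3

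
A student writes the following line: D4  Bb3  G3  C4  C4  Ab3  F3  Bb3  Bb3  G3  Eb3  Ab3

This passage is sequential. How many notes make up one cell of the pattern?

4

Try groups of 4 (3 cells in 12 notes):
D4 Bb3 G3 C4 | C4 Ab3 F3 Bb3 | Bb3 G3 Eb3 Ab3
Each cell is the previous one down a 2nd — so the unit is 4 notes.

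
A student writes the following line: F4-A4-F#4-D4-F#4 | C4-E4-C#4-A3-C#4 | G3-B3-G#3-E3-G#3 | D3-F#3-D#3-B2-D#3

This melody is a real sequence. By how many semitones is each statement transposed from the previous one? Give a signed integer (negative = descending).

-5

With a 5-note motive the entries are F4, C4, G3, D3, each down a 4th from the previous.
Counting half-steps from F4 to C4: -5.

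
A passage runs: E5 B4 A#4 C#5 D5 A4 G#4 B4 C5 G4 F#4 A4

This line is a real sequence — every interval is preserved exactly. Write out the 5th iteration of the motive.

With a 4-note motive the entries are E5, D5, C5, each down a 2nd from the previous.
Extending down a 2nd: Bb4 → Ab4.
So cell 5 is Ab4 Eb4 D4 F4.

Ab4 Eb4 D4 F4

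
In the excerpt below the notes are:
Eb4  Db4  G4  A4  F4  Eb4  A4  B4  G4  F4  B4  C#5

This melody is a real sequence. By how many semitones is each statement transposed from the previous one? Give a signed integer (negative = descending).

The 4-note cells begin on Eb4, F4, G4 — each up a 2nd from the last.
Eb4 to F4 spans +2 semitones.

2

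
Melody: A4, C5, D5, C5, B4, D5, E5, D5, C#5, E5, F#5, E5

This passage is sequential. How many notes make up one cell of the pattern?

4

Try groups of 4 (3 cells in 12 notes):
A4 C5 D5 C5 | B4 D5 E5 D5 | C#5 E5 F#5 E5
Each cell is the previous one up a 2nd — so the unit is 4 notes.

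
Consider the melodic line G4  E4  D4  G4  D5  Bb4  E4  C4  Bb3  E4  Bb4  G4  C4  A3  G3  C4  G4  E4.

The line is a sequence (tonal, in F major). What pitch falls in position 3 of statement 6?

A2

Grouping in 6s, the 3rd note of each cell is D4, Bb3, G3.
Each moves down a 3rd. Continuing: E3 → C3 → A2.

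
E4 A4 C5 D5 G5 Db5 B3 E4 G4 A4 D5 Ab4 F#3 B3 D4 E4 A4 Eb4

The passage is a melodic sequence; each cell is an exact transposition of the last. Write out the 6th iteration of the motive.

Taking 6-note groups, the heads are E4, B3, F#3: the pattern moves down a 4th.
Extending down a 4th: C#3 → G#2 → D#2.
Statement 6 starts on D#2 and keeps the same exact contour: D#2 G#2 B2 C#3 F#3 C3.

D#2 G#2 B2 C#3 F#3 C3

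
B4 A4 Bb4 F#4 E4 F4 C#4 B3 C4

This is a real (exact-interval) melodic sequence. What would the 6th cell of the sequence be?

A#2 G#2 A2

The 3-note cells begin on B4, F#4, C#4 — each down a 4th from the last.
Continuing the starts: G#3 → D#3 → A#2.
From A#2 the exact shape gives A#2 G#2 A2.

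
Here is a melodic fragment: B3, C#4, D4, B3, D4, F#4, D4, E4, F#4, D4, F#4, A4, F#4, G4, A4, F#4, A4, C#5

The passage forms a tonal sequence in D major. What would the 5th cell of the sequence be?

Taking 6-note groups, the heads are B3, D4, F#4: the pattern moves up a 3rd.
Continuing the starts: A4 → C#5.
Statement 5 starts on C#5 and keeps the same diatonic contour: C#5 D5 E5 C#5 E5 G5.

C#5 D5 E5 C#5 E5 G5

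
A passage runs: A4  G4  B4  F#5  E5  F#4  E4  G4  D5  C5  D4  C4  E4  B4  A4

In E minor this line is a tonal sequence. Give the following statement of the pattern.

Unit = 5 notes; the statements start on A4, F#4, D4, moving down a 3rd each time.
Statement 4 starts on B3 and keeps the same diatonic contour: B3 A3 C4 G4 F#4.

B3 A3 C4 G4 F#4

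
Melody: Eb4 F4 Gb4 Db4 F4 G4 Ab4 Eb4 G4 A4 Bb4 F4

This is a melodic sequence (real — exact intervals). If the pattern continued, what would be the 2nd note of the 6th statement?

D#5

The unit is 4 notes. Position-2 pitches of the 3 shown cells: F4, G4, A4.
Each moves up a 2nd. Continuing: B4 → C#5 → D#5.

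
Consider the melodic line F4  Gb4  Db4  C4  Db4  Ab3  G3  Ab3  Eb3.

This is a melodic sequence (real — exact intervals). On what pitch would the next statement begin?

D3

Unit = 3 notes; the statements start on F4, C4, G3, moving down a 4th each time.
The next head, down a 4th from G3, is D3.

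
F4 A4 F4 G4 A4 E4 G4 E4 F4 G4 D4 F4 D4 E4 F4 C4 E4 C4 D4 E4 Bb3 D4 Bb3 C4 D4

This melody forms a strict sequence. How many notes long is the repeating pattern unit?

Try groups of 5 (5 cells in 25 notes):
F4 A4 F4 G4 A4 | E4 G4 E4 F4 G4 | D4 F4 D4 E4 F4 | C4 E4 C4 D4 E4 | Bb3 D4 Bb3 C4 D4
That's a consistent down a 2nd shift per cell, and no other grouping gives one.

5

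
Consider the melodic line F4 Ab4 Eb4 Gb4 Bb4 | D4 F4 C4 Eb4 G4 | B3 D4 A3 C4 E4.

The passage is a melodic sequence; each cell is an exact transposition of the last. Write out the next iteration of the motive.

With a 5-note motive the entries are F4, D4, B3, each down a 3rd from the previous.
So cell 4 is G#3 B3 F#3 A3 C#4.

G#3 B3 F#3 A3 C#4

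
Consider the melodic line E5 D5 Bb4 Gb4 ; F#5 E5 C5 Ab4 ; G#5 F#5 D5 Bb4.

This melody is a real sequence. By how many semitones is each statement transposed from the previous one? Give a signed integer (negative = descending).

2

Unit = 4 notes; the statements start on E5, F#5, G#5, moving up a 2nd each time.
Counting half-steps from E5 to F#5: 2.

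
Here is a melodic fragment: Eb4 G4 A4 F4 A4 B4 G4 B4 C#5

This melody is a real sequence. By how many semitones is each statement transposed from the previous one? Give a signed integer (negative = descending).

2

The 3-note cells begin on Eb4, F4, G4 — each up a 2nd from the last.
Eb4 to F4 spans +2 semitones.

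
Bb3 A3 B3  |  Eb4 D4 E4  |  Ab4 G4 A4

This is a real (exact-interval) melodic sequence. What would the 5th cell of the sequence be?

The 3-note cells begin on Bb3, Eb4, Ab4 — each up a 4th from the last.
Continuing the starts: Db5 → Gb5.
From Gb5 the exact shape gives Gb5 F5 G5.

Gb5 F5 G5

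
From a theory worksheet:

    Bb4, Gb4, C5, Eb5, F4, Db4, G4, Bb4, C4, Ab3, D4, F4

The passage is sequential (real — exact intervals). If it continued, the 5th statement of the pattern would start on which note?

D3

Taking 4-note groups, the heads are Bb4, F4, C4: the pattern moves down a 4th.
Extending the heads down a 4th: G3 → D3.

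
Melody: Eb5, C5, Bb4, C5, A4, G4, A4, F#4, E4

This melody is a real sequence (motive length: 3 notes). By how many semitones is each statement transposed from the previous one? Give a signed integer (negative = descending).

-3

With a 3-note motive the entries are Eb5, C5, A4, each down a 3rd from the previous.
Eb5→C5 is 72 − 75 = -3 semitones.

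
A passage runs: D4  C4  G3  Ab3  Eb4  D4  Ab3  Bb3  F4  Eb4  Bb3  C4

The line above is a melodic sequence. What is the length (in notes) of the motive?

There are 12 notes; a 4-note unit gives 3 cells:
D4 C4 G3 Ab3 | Eb4 D4 Ab3 Bb3 | F4 Eb4 Bb3 C4
Each cell is the previous one up a 2nd — so the unit is 4 notes.

4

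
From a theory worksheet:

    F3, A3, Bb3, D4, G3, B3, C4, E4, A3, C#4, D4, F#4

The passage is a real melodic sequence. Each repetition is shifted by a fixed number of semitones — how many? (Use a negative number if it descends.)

The 4-note cells begin on F3, G3, A3 — each up a 2nd from the last.
F3 to G3 spans +2 semitones.

2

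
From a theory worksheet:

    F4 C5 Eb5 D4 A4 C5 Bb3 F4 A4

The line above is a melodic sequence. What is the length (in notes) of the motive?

9 notes total. Splitting into 3 groups of 3:
F4 C5 Eb5 | D4 A4 C5 | Bb3 F4 A4
That's a consistent down a 3rd shift per cell, and no other grouping gives one.

3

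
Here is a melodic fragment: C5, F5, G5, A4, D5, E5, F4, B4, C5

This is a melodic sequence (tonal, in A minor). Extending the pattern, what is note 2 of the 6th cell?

The unit is 3 notes. Position-2 pitches of the 3 shown cells: F5, D5, B4.
Extending down a 3rd: G4 → E4 → C4.

C4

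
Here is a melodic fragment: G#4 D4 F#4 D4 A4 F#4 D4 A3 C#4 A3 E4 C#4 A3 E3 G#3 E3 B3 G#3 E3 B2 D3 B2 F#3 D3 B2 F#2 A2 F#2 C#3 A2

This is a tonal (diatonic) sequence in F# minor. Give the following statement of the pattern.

With a 6-note motive the entries are G#4, D4, A3, E3, B2, each down a 4th from the previous.
From F#2 the diatonic shape gives F#2 C#2 E2 C#2 G#2 E2.

F#2 C#2 E2 C#2 G#2 E2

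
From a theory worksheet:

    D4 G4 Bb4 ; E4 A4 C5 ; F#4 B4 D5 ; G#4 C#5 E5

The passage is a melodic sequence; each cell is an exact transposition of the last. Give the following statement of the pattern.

With a 3-note motive the entries are D4, E4, F#4, G#4, each up a 2nd from the previous.
So cell 5 is A#4 D#5 F#5.

A#4 D#5 F#5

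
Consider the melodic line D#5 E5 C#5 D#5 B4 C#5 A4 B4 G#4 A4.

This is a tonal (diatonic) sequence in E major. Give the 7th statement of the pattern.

With a 2-note motive the entries are D#5, C#5, B4, A4, G#4, each down a 2nd from the previous.
Carrying on: F#4 → E4.
Statement 7 starts on E4 and keeps the same diatonic contour: E4 F#4.

E4 F#4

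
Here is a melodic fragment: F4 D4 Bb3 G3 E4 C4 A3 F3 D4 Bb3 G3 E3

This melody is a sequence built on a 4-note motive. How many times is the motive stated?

12 notes in groups of 4 gives 12/4 = 3 statements.
Starts: F4, E4, D4 — each down a 2nd.

3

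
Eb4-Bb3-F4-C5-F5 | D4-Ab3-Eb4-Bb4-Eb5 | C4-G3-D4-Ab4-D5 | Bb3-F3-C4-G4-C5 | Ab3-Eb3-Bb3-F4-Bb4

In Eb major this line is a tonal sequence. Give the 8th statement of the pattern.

The 5-note cells begin on Eb4, D4, C4, Bb3, Ab3 — each down a 2nd from the last.
Extending down a 2nd: G3 → F3 → Eb3.
From Eb3 the diatonic shape gives Eb3 Bb2 F3 C4 F4.

Eb3 Bb2 F3 C4 F4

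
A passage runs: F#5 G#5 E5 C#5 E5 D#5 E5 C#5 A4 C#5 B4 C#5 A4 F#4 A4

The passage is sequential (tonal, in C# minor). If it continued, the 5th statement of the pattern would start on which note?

E4

With a 5-note motive the entries are F#5, D#5, B4, each down a 3rd from the previous.
Continuing: G#4 → E4. Statement 5 starts on E4.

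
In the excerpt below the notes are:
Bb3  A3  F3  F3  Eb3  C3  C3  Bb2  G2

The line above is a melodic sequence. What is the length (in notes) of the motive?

There are 9 notes; a 3-note unit gives 3 cells:
Bb3 A3 F3 | F3 Eb3 C3 | C3 Bb2 G2
Each cell is the previous one down a 4th — so the unit is 3 notes.

3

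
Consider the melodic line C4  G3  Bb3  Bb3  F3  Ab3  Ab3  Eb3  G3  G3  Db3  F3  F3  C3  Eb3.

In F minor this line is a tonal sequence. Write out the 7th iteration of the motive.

Unit = 3 notes; the statements start on C4, Bb3, Ab3, G3, F3, moving down a 2nd each time.
Continuing the starts: Eb3 → Db3.
So cell 7 is Db3 Ab2 C3.

Db3 Ab2 C3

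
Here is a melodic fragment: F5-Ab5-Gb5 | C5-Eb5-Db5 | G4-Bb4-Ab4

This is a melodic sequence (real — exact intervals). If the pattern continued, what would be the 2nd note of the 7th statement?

D3

With 3-note cells, note 2 of each statement runs Ab5, Eb5, Bb4.
Extending down a 4th: F4 → C4 → G3 → D3.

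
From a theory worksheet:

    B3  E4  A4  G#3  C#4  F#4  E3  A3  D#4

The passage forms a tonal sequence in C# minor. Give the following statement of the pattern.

Unit = 3 notes; the statements start on B3, G#3, E3, moving down a 3rd each time.
Statement 4 starts on C#3 and keeps the same diatonic contour: C#3 F#3 B3.

C#3 F#3 B3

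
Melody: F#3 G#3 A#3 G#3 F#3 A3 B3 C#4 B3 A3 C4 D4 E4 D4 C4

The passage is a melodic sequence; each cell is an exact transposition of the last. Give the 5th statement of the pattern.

Taking 5-note groups, the heads are F#3, A3, C4: the pattern moves up a 3rd.
Continuing the starts: Eb4 → Gb4.
So cell 5 is Gb4 Ab4 Bb4 Ab4 Gb4.

Gb4 Ab4 Bb4 Ab4 Gb4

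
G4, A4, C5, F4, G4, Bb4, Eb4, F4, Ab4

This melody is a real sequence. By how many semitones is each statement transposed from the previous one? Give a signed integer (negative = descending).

-2

Taking 3-note groups, the heads are G4, F4, Eb4: the pattern moves down a 2nd.
G4 to F4 spans -2 semitones.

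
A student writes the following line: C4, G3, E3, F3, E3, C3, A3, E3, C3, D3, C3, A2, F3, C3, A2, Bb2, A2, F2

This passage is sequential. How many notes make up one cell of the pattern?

6

18 notes total. Splitting into 3 groups of 6:
C4 G3 E3 F3 E3 C3 | A3 E3 C3 D3 C3 A2 | F3 C3 A2 Bb2 A2 F2
That's a consistent down a 3rd shift per cell, and no other grouping gives one.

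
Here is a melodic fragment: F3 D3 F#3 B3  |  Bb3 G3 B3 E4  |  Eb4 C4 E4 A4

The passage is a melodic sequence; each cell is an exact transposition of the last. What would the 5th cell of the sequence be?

Db5 Bb4 D5 G5

Unit = 4 notes; the statements start on F3, Bb3, Eb4, moving up a 4th each time.
Extending up a 4th: Ab4 → Db5.
Statement 5 starts on Db5 and keeps the same exact contour: Db5 Bb4 D5 G5.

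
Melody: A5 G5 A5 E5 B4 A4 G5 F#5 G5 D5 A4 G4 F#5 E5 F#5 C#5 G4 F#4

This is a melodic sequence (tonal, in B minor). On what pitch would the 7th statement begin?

B4

Taking 6-note groups, the heads are A5, G5, F#5: the pattern moves down a 2nd.
Extending the heads down a 2nd: E5 → D5 → C#5 → B4.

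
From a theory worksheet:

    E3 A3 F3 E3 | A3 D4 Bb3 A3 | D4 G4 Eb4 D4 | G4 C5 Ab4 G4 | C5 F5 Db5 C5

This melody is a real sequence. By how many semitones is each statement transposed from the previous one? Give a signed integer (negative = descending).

With a 4-note motive the entries are E3, A3, D4, G4, C5, each up a 4th from the previous.
Counting half-steps from E3 to A3: 5.

5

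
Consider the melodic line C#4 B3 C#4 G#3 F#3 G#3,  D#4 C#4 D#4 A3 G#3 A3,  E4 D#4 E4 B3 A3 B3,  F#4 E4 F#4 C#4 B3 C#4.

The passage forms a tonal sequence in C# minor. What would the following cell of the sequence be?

Taking 6-note groups, the heads are C#4, D#4, E4, F#4: the pattern moves up a 2nd.
From G#4 the diatonic shape gives G#4 F#4 G#4 D#4 C#4 D#4.

G#4 F#4 G#4 D#4 C#4 D#4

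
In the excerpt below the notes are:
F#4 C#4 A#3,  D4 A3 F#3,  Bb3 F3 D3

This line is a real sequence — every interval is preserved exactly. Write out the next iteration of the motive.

Gb3 Db3 Bb2

Taking 3-note groups, the heads are F#4, D4, Bb3: the pattern moves down a 3rd.
From Gb3 the exact shape gives Gb3 Db3 Bb2.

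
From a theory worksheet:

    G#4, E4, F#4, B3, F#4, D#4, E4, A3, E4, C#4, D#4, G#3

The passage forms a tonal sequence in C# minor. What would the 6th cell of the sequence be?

Unit = 4 notes; the statements start on G#4, F#4, E4, moving down a 2nd each time.
Carrying on: D#4 → C#4 → B3.
So cell 6 is B3 G#3 A3 D#3.

B3 G#3 A3 D#3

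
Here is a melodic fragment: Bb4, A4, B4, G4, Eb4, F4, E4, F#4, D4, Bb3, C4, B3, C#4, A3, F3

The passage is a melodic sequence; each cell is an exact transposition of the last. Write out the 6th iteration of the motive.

A2 G#2 A#2 F#2 D2

Unit = 5 notes; the statements start on Bb4, F4, C4, moving down a 4th each time.
Continuing the starts: G3 → D3 → A2.
Statement 6 starts on A2 and keeps the same exact contour: A2 G#2 A#2 F#2 D2.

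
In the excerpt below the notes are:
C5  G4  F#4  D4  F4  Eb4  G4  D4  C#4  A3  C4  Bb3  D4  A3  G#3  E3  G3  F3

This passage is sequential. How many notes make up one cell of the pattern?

There are 18 notes; a 6-note unit gives 3 cells:
C5 G4 F#4 D4 F4 Eb4 | G4 D4 C#4 A3 C4 Bb3 | D4 A3 G#3 E3 G3 F3
Each cell is the previous one down a 4th — so the unit is 6 notes.

6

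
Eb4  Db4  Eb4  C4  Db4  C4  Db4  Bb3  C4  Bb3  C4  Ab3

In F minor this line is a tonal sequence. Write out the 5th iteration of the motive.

The 4-note cells begin on Eb4, Db4, C4 — each down a 2nd from the last.
Continuing the starts: Bb3 → Ab3.
Statement 5 starts on Ab3 and keeps the same diatonic contour: Ab3 G3 Ab3 F3.

Ab3 G3 Ab3 F3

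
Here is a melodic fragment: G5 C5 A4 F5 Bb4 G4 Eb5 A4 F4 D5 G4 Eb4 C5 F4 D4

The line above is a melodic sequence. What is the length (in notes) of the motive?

3

Try groups of 3 (5 cells in 15 notes):
G5 C5 A4 | F5 Bb4 G4 | Eb5 A4 F4 | D5 G4 Eb4 | C5 F4 D4
Each cell is the previous one down a 2nd — so the unit is 3 notes.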